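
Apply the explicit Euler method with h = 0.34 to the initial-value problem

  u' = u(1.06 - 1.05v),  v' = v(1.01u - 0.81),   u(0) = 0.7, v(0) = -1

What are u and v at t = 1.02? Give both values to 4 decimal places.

3.5914, -1.5678

Euler on (u,v): u_{n+1} = u_n + h·u', v_{n+1} = v_n + h·v'.
0.000000: (0.700000, -1.000000); f=(1.477000, 0.103000) → (1.202180, -0.964980)
0.340000: (1.202180, -0.964980); f=(2.492394, -0.390047) → (2.049594, -1.097596)
0.680000: (2.049594, -1.097596); f=(4.534677, -1.383070) → (3.591384, -1.567840)
(u(1.02), v(1.02)) ≈ (3.5914, -1.5678)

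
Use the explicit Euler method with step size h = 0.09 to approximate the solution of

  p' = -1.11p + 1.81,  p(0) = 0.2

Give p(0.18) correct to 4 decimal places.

0.4716

Euler: p_{n+1} = p_n + h·f(t_n, p_n).
t=0.000000, p=0.200000: f=1.588000 → p ← 0.200000 + 0.09·1.588000 = 0.342920
t=0.090000, p=0.342920: f=1.429359 → p ← 0.342920 + 0.09·1.429359 = 0.471562
p(0.18) ≈ 0.4716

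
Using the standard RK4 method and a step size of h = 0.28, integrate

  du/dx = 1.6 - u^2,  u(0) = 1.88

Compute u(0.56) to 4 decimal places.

RK4: k1 = f(x_n, u_n); k2 = f(x_n + h/2, u_n + (h/2)·k1); k3 = f(x_n + h/2, u_n + (h/2)·k2); k4 = f(x_n + h, u_n + h·k3); u_{n+1} = u_n + (h/6)·(k1 + 2k2 + 2k3 + k4).
x=0.000000, u=1.880000:
  k1 = f(0.000000, 1.880000) = -1.934400
  k2 = f(0.140000, 1.609184) = -0.989473
  k3 = f(0.140000, 1.741474) = -1.432731
  k4 = f(0.280000, 1.478835) = -0.586954
  u ← 1.880000 + (0.28/6)·(k1 + 2k2 + 2k3 + k4) = 1.536264
x=0.280000, u=1.536264:
  k1 = f(0.280000, 1.536264) = -0.760108
  k2 = f(0.420000, 1.429849) = -0.444469
  k3 = f(0.420000, 1.474039) = -0.572790
  k4 = f(0.560000, 1.375883) = -0.293054
  u ← 1.536264 + (0.28/6)·(k1 + 2k2 + 2k3 + k4) = 1.392173
u(0.56) ≈ 1.3922

1.3922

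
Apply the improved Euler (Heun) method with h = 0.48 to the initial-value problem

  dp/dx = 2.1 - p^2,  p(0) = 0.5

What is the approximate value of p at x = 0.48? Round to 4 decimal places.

0.9856

Heun: k1 = f(x_n, p_n); k2 = f(x_n + h, p_n + h·k1); p_{n+1} = p_n + (h/2)·(k1 + k2).
x=0.000000, p=0.500000:
  k1 = f(0.000000, 0.500000) = 1.850000
  k2 = f(0.480000, 1.388000) = 0.173456
  p ← 0.500000 + (0.48/2)·(1.850000 + 0.173456) = 0.985629
p(0.48) ≈ 0.9856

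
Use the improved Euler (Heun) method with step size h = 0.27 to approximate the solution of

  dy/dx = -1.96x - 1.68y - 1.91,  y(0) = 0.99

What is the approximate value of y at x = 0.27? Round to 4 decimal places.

0.1726

Heun: k1 = f(x_n, y_n); k2 = f(x_n + h, y_n + h·k1); y_{n+1} = y_n + (h/2)·(k1 + k2).
x=0.000000, y=0.990000:
  k1 = f(0.000000, 0.990000) = -3.573200
  k2 = f(0.270000, 0.025236) = -2.481596
  y ← 0.990000 + (0.27/2)·(-3.573200 + (-2.481596)) = 0.172602
y(0.27) ≈ 0.1726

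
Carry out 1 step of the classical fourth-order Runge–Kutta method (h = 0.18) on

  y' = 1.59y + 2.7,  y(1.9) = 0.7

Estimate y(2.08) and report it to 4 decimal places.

RK4: k1 = f(t_n, y_n); k2 = f(t_n + h/2, y_n + (h/2)·k1); k3 = f(t_n + h/2, y_n + (h/2)·k2); k4 = f(t_n + h, y_n + h·k3); y_{n+1} = y_n + (h/6)·(k1 + 2k2 + 2k3 + k4).
t=1.900000, y=0.700000:
  k1 = f(1.900000, 0.700000) = 3.813000
  k2 = f(1.990000, 1.043170) = 4.358640
  k3 = f(1.990000, 1.092278) = 4.436721
  k4 = f(2.080000, 1.498610) = 5.082790
  y ← 0.700000 + (0.18/6)·(k1 + 2k2 + 2k3 + k4) = 1.494595
y(2.08) ≈ 1.4946

1.4946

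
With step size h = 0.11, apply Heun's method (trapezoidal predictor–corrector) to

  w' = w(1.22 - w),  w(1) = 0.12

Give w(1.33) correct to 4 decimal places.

0.1710

Heun: k1 = f(s_n, w_n); k2 = f(s_n + h, w_n + h·k1); w_{n+1} = w_n + (h/2)·(k1 + k2).
s=1.000000, w=0.120000:
  k1 = f(1.000000, 0.120000) = 0.132000
  k2 = f(1.110000, 0.134520) = 0.146019
  w ← 0.120000 + (0.11/2)·(0.132000 + 0.146019) = 0.135291
s=1.110000, w=0.135291:
  k1 = f(1.110000, 0.135291) = 0.146751
  k2 = f(1.220000, 0.151434) = 0.161817
  w ← 0.135291 + (0.11/2)·(0.146751 + 0.161817) = 0.152262
s=1.220000, w=0.152262:
  k1 = f(1.220000, 0.152262) = 0.162576
  k2 = f(1.330000, 0.170146) = 0.178628
  w ← 0.152262 + (0.11/2)·(0.162576 + 0.178628) = 0.171029
w(1.33) ≈ 0.1710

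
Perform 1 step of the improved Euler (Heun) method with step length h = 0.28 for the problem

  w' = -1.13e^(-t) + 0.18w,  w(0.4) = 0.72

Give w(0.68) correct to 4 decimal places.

Heun: k1 = f(t_n, w_n); k2 = f(t_n + h, w_n + h·k1); w_{n+1} = w_n + (h/2)·(k1 + k2).
t=0.400000, w=0.720000:
  k1 = f(0.400000, 0.720000) = -0.627862
  k2 = f(0.680000, 0.544199) = -0.474521
  w ← 0.720000 + (0.28/2)·(-0.627862 + (-0.474521)) = 0.565666
w(0.68) ≈ 0.5657

0.5657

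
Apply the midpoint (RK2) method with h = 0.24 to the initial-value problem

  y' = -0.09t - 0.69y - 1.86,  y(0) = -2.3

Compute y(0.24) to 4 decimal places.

-2.3627

Midpoint: k1 = f(t_n, y_n); k2 = f(t_n + h/2, y_n + (h/2)·k1); y_{n+1} = y_n + h·k2.
t=0.000000, y=-2.300000:
  k1 = f(0.000000, -2.300000) = -0.273000
  k2 = f(0.120000, -2.332760) = -0.261196
  y ← -2.300000 + 0.24·(-0.261196) = -2.362687
y(0.24) ≈ -2.3627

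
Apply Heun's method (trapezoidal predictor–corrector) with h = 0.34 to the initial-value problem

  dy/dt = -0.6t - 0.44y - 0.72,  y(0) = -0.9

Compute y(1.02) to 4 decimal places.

-1.4393

Heun: k1 = f(t_n, y_n); k2 = f(t_n + h, y_n + h·k1); y_{n+1} = y_n + (h/2)·(k1 + k2).
t=0.000000, y=-0.900000:
  k1 = f(0.000000, -0.900000) = -0.324000
  k2 = f(0.340000, -1.010160) = -0.479530
  y ← -0.900000 + (0.34/2)·(-0.324000 + (-0.479530)) = -1.036600
t=0.340000, y=-1.036600:
  k1 = f(0.340000, -1.036600) = -0.467896
  k2 = f(0.680000, -1.195685) = -0.601899
  y ← -1.036600 + (0.34/2)·(-0.467896 + (-0.601899)) = -1.218465
t=0.680000, y=-1.218465:
  k1 = f(0.680000, -1.218465) = -0.591875
  k2 = f(1.020000, -1.419703) = -0.707331
  y ← -1.218465 + (0.34/2)·(-0.591875 + (-0.707331)) = -1.439330
y(1.02) ≈ -1.4393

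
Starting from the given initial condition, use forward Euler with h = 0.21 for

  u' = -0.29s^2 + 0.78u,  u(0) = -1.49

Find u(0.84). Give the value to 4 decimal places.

-2.7737

Euler: u_{n+1} = u_n + h·f(s_n, u_n).
s=0.000000, u=-1.490000: f=-1.162200 → u ← -1.490000 + 0.21·(-1.162200) = -1.734062
s=0.210000, u=-1.734062: f=-1.365357 → u ← -1.734062 + 0.21·(-1.365357) = -2.020787
s=0.420000, u=-2.020787: f=-1.627370 → u ← -2.020787 + 0.21·(-1.627370) = -2.362535
s=0.630000, u=-2.362535: f=-1.957878 → u ← -2.362535 + 0.21·(-1.957878) = -2.773689
u(0.84) ≈ -2.7737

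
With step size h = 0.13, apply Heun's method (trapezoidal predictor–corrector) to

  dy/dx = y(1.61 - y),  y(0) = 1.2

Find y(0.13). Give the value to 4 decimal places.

1.2604

Heun: k1 = f(x_n, y_n); k2 = f(x_n + h, y_n + h·k1); y_{n+1} = y_n + (h/2)·(k1 + k2).
x=0.000000, y=1.200000:
  k1 = f(0.000000, 1.200000) = 0.492000
  k2 = f(0.130000, 1.263960) = 0.437381
  y ← 1.200000 + (0.13/2)·(0.492000 + 0.437381) = 1.260410
y(0.13) ≈ 1.2604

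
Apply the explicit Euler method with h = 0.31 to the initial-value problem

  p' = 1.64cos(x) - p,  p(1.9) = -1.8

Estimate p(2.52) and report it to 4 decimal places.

Euler: p_{n+1} = p_n + h·f(x_n, p_n).
x=1.900000, p=-1.800000: f=1.269805 → p ← -1.800000 + 0.31·1.269805 = -1.406360
x=2.210000, p=-1.406360: f=0.428008 → p ← -1.406360 + 0.31·0.428008 = -1.273678
p(2.52) ≈ -1.2737

-1.2737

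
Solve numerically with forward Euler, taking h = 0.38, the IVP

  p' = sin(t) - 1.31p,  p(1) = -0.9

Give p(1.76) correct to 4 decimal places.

0.3067

Euler: p_{n+1} = p_n + h·f(t_n, p_n).
t=1.000000, p=-0.900000: f=2.020471 → p ← -0.900000 + 0.38·2.020471 = -0.132221
t=1.380000, p=-0.132221: f=1.155063 → p ← -0.132221 + 0.38·1.155063 = 0.306703
p(1.76) ≈ 0.3067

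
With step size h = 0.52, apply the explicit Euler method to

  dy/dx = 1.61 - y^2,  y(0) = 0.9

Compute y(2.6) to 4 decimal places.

1.2694

Euler: y_{n+1} = y_n + h·f(x_n, y_n).
x=0.000000, y=0.900000: f=0.800000 → y ← 0.900000 + 0.52·0.800000 = 1.316000
x=0.520000, y=1.316000: f=-0.121856 → y ← 1.316000 + 0.52·(-0.121856) = 1.252635
x=1.040000, y=1.252635: f=0.040906 → y ← 1.252635 + 0.52·0.040906 = 1.273906
x=1.560000, y=1.273906: f=-0.012836 → y ← 1.273906 + 0.52·(-0.012836) = 1.267231
x=2.080000, y=1.267231: f=0.004125 → y ← 1.267231 + 0.52·0.004125 = 1.269376
y(2.6) ≈ 1.2694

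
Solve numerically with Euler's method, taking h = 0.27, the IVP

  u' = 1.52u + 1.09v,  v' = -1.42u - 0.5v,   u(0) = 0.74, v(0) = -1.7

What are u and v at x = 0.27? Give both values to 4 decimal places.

Euler on (u,v): u_{n+1} = u_n + h·u', v_{n+1} = v_n + h·v'.
0.000000: (0.740000, -1.700000); f=(-0.728200, -0.200800) → (0.543386, -1.754216)
(u(0.27), v(0.27)) ≈ (0.5434, -1.7542)

0.5434, -1.7542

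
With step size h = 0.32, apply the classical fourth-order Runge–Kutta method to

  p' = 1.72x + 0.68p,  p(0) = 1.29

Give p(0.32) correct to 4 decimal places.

RK4: k1 = f(x_n, p_n); k2 = f(x_n + h/2, p_n + (h/2)·k1); k3 = f(x_n + h/2, p_n + (h/2)·k2); k4 = f(x_n + h, p_n + h·k3); p_{n+1} = p_n + (h/6)·(k1 + 2k2 + 2k3 + k4).
x=0.000000, p=1.290000:
  k1 = f(0.000000, 1.290000) = 0.877200
  k2 = f(0.160000, 1.430352) = 1.247839
  k3 = f(0.160000, 1.489654) = 1.288165
  k4 = f(0.320000, 1.702213) = 1.707905
  p ← 1.290000 + (0.32/6)·(k1 + 2k2 + 2k3 + k4) = 1.698379
p(0.32) ≈ 1.6984

1.6984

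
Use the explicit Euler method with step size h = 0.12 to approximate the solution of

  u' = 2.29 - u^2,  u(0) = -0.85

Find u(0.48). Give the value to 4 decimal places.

0.0825

Euler: u_{n+1} = u_n + h·f(s_n, u_n).
s=0.000000, u=-0.850000: f=1.567500 → u ← -0.850000 + 0.12·1.567500 = -0.661900
s=0.120000, u=-0.661900: f=1.851888 → u ← -0.661900 + 0.12·1.851888 = -0.439673
s=0.240000, u=-0.439673: f=2.096687 → u ← -0.439673 + 0.12·2.096687 = -0.188071
s=0.360000, u=-0.188071: f=2.254629 → u ← -0.188071 + 0.12·2.254629 = 0.082485
u(0.48) ≈ 0.0825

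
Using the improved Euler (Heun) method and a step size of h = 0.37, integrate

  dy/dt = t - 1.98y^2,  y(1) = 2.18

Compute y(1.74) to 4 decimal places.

Heun: k1 = f(t_n, y_n); k2 = f(t_n + h, y_n + h·k1); y_{n+1} = y_n + (h/2)·(k1 + k2).
t=1.000000, y=2.180000:
  k1 = f(1.000000, 2.180000) = -8.409752
  k2 = f(1.370000, -0.931608) = -0.348430
  y ← 2.180000 + (0.37/2)·(-8.409752 + (-0.348430)) = 0.559736
t=1.370000, y=0.559736:
  k1 = f(1.370000, 0.559736) = 0.749657
  k2 = f(1.740000, 0.837109) = 0.352511
  y ← 0.559736 + (0.37/2)·(0.749657 + 0.352511) = 0.763637
y(1.74) ≈ 0.7636

0.7636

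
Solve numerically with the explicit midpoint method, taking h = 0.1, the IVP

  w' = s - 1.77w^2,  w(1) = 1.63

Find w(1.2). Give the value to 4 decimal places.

Midpoint: k1 = f(s_n, w_n); k2 = f(s_n + h/2, w_n + (h/2)·k1); w_{n+1} = w_n + h·k2.
s=1.000000, w=1.630000:
  k1 = f(1.000000, 1.630000) = -3.702713
  k2 = f(1.050000, 1.444864) = -2.645110
  w ← 1.630000 + 0.1·(-2.645110) = 1.365489
s=1.100000, w=1.365489:
  k1 = f(1.100000, 1.365489) = -2.200271
  k2 = f(1.150000, 1.255475) = -1.639907
  w ← 1.365489 + 0.1·(-1.639907) = 1.201498
w(1.2) ≈ 1.2015

1.2015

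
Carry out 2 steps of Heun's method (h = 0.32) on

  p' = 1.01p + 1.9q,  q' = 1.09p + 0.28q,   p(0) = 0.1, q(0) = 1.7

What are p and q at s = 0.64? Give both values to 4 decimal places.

Heun on (p,q): k1 = f(s_n, state_n); k2 = f(s_n + h, state_n + h·k1); state_{n+1} = state_n + (h/2)·(k1 + k2).
0.000000: (0.100000, 1.700000)
  k1 = (3.331000, 0.585000)
  predictor → (1.165920, 1.887200)
  k2 = (4.763259, 1.799269)
  → (1.395081, 2.081483)
0.320000: (1.395081, 2.081483)
  k1 = (5.363850, 2.103454)
  predictor → (3.111513, 2.754588)
  k2 = (8.376346, 4.162834)
  → (3.593513, 3.084089)
(p(0.64), q(0.64)) ≈ (3.5935, 3.0841)

3.5935, 3.0841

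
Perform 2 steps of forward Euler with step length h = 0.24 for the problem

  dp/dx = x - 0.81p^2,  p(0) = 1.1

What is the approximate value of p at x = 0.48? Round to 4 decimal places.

0.7770

Euler: p_{n+1} = p_n + h·f(x_n, p_n).
x=0.000000, p=1.100000: f=-0.980100 → p ← 1.100000 + 0.24·(-0.980100) = 0.864776
x=0.240000, p=0.864776: f=-0.365748 → p ← 0.864776 + 0.24·(-0.365748) = 0.776996
p(0.48) ≈ 0.7770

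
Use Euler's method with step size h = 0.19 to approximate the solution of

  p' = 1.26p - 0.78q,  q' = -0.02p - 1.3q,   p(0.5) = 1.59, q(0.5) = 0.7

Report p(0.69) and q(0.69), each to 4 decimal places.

1.8669, 0.5211

Euler on (p,q): p_{n+1} = p_n + h·p', q_{n+1} = q_n + h·q'.
0.500000: (1.590000, 0.700000); f=(1.457400, -0.941800) → (1.866906, 0.521058)
(p(0.69), q(0.69)) ≈ (1.8669, 0.5211)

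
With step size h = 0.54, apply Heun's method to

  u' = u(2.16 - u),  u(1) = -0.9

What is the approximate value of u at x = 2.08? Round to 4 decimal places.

Heun: k1 = f(x_n, u_n); k2 = f(x_n + h, u_n + h·k1); u_{n+1} = u_n + (h/2)·(k1 + k2).
x=1.000000, u=-0.900000:
  k1 = f(1.000000, -0.900000) = -2.754000
  k2 = f(1.540000, -2.387160) = -10.854798
  u ← -0.900000 + (0.54/2)·(-2.754000 + (-10.854798)) = -4.574376
x=1.540000, u=-4.574376:
  k1 = f(1.540000, -4.574376) = -30.805563
  k2 = f(2.080000, -21.209380) = -495.650050
  u ← -4.574376 + (0.54/2)·(-30.805563 + (-495.650050)) = -146.717391
u(2.08) ≈ -146.7174

-146.7174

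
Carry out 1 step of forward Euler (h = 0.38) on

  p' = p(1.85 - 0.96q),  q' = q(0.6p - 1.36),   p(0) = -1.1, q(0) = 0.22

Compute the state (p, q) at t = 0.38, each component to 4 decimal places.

Euler on (p,q): p_{n+1} = p_n + h·p', q_{n+1} = q_n + h·q'.
0.000000: (-1.100000, 0.220000); f=(-1.802680, -0.444400) → (-1.785018, 0.051128)
(p(0.38), q(0.38)) ≈ (-1.7850, 0.0511)

-1.7850, 0.0511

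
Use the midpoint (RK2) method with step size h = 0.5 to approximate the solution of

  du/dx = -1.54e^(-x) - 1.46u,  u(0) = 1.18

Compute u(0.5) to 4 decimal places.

0.3144

Midpoint: k1 = f(x_n, u_n); k2 = f(x_n + h/2, u_n + (h/2)·k1); u_{n+1} = u_n + h·k2.
x=0.000000, u=1.180000:
  k1 = f(0.000000, 1.180000) = -3.262800
  k2 = f(0.250000, 0.364300) = -1.731231
  u ← 1.180000 + 0.5·(-1.731231) = 0.314384
u(0.5) ≈ 0.3144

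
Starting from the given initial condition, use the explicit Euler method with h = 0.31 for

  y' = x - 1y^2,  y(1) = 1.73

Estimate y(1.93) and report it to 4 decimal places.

1.2378

Euler: y_{n+1} = y_n + h·f(x_n, y_n).
x=1.000000, y=1.730000: f=-1.992900 → y ← 1.730000 + 0.31·(-1.992900) = 1.112201
x=1.310000, y=1.112201: f=0.073009 → y ← 1.112201 + 0.31·0.073009 = 1.134834
x=1.620000, y=1.134834: f=0.332152 → y ← 1.134834 + 0.31·0.332152 = 1.237801
y(1.93) ≈ 1.2378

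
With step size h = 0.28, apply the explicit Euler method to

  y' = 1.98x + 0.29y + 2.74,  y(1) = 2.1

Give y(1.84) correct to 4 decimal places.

Euler: y_{n+1} = y_n + h·f(x_n, y_n).
x=1.000000, y=2.100000: f=5.329000 → y ← 2.100000 + 0.28·5.329000 = 3.592120
x=1.280000, y=3.592120: f=6.316115 → y ← 3.592120 + 0.28·6.316115 = 5.360632
x=1.560000, y=5.360632: f=7.383383 → y ← 5.360632 + 0.28·7.383383 = 7.427979
y(1.84) ≈ 7.4280

7.4280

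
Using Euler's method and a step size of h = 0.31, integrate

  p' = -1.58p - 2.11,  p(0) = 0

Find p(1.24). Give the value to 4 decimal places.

Euler: p_{n+1} = p_n + h·f(x_n, p_n).
x=0.000000, p=0.000000: f=-2.110000 → p ← 0.000000 + 0.31·(-2.110000) = -0.654100
x=0.310000, p=-0.654100: f=-1.076522 → p ← -0.654100 + 0.31·(-1.076522) = -0.987822
x=0.620000, p=-0.987822: f=-0.549242 → p ← -0.987822 + 0.31·(-0.549242) = -1.158087
x=0.930000, p=-1.158087: f=-0.280223 → p ← -1.158087 + 0.31·(-0.280223) = -1.244956
p(1.24) ≈ -1.2450

-1.2450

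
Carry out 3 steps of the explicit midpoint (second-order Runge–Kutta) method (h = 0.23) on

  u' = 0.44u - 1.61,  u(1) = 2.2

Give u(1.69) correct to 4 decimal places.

1.6834

Midpoint: k1 = f(t_n, u_n); k2 = f(t_n + h/2, u_n + (h/2)·k1); u_{n+1} = u_n + h·k2.
t=1.000000, u=2.200000:
  k1 = f(1.000000, 2.200000) = -0.642000
  k2 = f(1.115000, 2.126170) = -0.674485
  u ← 2.200000 + 0.23·(-0.674485) = 2.044868
t=1.230000, u=2.044868:
  k1 = f(1.230000, 2.044868) = -0.710258
  k2 = f(1.345000, 1.963189) = -0.746197
  u ← 2.044868 + 0.23·(-0.746197) = 1.873243
t=1.460000, u=1.873243:
  k1 = f(1.460000, 1.873243) = -0.785773
  k2 = f(1.575000, 1.782879) = -0.825533
  u ← 1.873243 + 0.23·(-0.825533) = 1.683370
u(1.69) ≈ 1.6834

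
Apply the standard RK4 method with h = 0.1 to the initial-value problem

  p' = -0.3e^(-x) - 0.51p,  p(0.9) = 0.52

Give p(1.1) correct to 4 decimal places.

RK4: k1 = f(x_n, p_n); k2 = f(x_n + h/2, p_n + (h/2)·k1); k3 = f(x_n + h/2, p_n + (h/2)·k2); k4 = f(x_n + h, p_n + h·k3); p_{n+1} = p_n + (h/6)·(k1 + 2k2 + 2k3 + k4).
x=0.900000, p=0.520000:
  k1 = f(0.900000, 0.520000) = -0.387171
  k2 = f(0.950000, 0.500641) = -0.371349
  k3 = f(0.950000, 0.501433) = -0.371753
  k4 = f(1.000000, 0.482825) = -0.356604
  p ← 0.520000 + (0.1/6)·(k1 + 2k2 + 2k3 + k4) = 0.482834
x=1.000000, p=0.482834:
  k1 = f(1.000000, 0.482834) = -0.356609
  k2 = f(1.050000, 0.465003) = -0.342133
  k3 = f(1.050000, 0.465727) = -0.342502
  k4 = f(1.100000, 0.448583) = -0.328639
  p ← 0.482834 + (0.1/6)·(k1 + 2k2 + 2k3 + k4) = 0.448592
p(1.1) ≈ 0.4486

0.4486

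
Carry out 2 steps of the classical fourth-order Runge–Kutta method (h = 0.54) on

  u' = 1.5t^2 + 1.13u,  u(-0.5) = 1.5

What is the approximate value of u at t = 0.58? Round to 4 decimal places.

RK4: k1 = f(t_n, u_n); k2 = f(t_n + h/2, u_n + (h/2)·k1); k3 = f(t_n + h/2, u_n + (h/2)·k2); k4 = f(t_n + h, u_n + h·k3); u_{n+1} = u_n + (h/6)·(k1 + 2k2 + 2k3 + k4).
t=-0.500000, u=1.500000:
  k1 = f(-0.500000, 1.500000) = 2.070000
  k2 = f(-0.230000, 2.058900) = 2.405907
  k3 = f(-0.230000, 2.149595) = 2.508392
  k4 = f(0.040000, 2.854532) = 3.228021
  u ← 1.500000 + (0.54/6)·(k1 + 2k2 + 2k3 + k4) = 2.861396
t=0.040000, u=2.861396:
  k1 = f(0.040000, 2.861396) = 3.235777
  k2 = f(0.310000, 3.735056) = 4.364763
  k3 = f(0.310000, 4.039882) = 4.709216
  k4 = f(0.580000, 5.404373) = 6.611541
  u ← 2.861396 + (0.54/6)·(k1 + 2k2 + 2k3 + k4) = 5.380971
u(0.58) ≈ 5.3810

5.3810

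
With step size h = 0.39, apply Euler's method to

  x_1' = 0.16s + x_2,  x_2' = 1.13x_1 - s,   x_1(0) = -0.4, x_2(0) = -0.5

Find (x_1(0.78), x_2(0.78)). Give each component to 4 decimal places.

-0.8344, -1.0906

Euler on (x_1,x_2): x_1_{n+1} = x_1_n + h·x_1', x_2_{n+1} = x_2_n + h·x_2'.
0.000000: (-0.400000, -0.500000); f=(-0.500000, -0.452000) → (-0.595000, -0.676280)
0.390000: (-0.595000, -0.676280); f=(-0.613880, -1.062350) → (-0.834413, -1.090596)
(x_1(0.78), x_2(0.78)) ≈ (-0.8344, -1.0906)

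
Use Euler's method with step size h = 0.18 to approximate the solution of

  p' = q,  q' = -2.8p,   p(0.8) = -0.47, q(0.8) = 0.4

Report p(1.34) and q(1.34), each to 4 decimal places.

-0.1326, 0.9803

Euler on (p,q): p_{n+1} = p_n + h·p', q_{n+1} = q_n + h·q'.
0.800000: (-0.470000, 0.400000); f=(0.400000, 1.316000) → (-0.398000, 0.636880)
0.980000: (-0.398000, 0.636880); f=(0.636880, 1.114400) → (-0.283362, 0.837472)
1.160000: (-0.283362, 0.837472); f=(0.837472, 0.793412) → (-0.132617, 0.980286)
(p(1.34), q(1.34)) ≈ (-0.1326, 0.9803)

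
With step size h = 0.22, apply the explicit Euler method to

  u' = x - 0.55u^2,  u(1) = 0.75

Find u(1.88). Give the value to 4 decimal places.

1.4259

Euler: u_{n+1} = u_n + h·f(x_n, u_n).
x=1.000000, u=0.750000: f=0.690625 → u ← 0.750000 + 0.22·0.690625 = 0.901938
x=1.220000, u=0.901938: f=0.772580 → u ← 0.901938 + 0.22·0.772580 = 1.071905
x=1.440000, u=1.071905: f=0.808061 → u ← 1.071905 + 0.22·0.808061 = 1.249678
x=1.660000, u=1.249678: f=0.801067 → u ← 1.249678 + 0.22·0.801067 = 1.425913
u(1.88) ≈ 1.4259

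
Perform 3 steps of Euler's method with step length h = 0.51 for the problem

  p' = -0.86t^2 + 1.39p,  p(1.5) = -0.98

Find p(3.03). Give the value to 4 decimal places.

-13.5861

Euler: p_{n+1} = p_n + h·f(t_n, p_n).
t=1.500000, p=-0.980000: f=-3.297200 → p ← -0.980000 + 0.51·(-3.297200) = -2.661572
t=2.010000, p=-2.661572: f=-7.174071 → p ← -2.661572 + 0.51·(-7.174071) = -6.320348
t=2.520000, p=-6.320348: f=-14.246628 → p ← -6.320348 + 0.51·(-14.246628) = -13.586129
p(3.03) ≈ -13.5861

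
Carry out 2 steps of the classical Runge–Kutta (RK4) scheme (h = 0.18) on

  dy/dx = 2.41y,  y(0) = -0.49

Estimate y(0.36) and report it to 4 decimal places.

-1.1666

RK4: k1 = f(x_n, y_n); k2 = f(x_n + h/2, y_n + (h/2)·k1); k3 = f(x_n + h/2, y_n + (h/2)·k2); k4 = f(x_n + h, y_n + h·k3); y_{n+1} = y_n + (h/6)·(k1 + 2k2 + 2k3 + k4).
x=0.000000, y=-0.490000:
  k1 = f(0.000000, -0.490000) = -1.180900
  k2 = f(0.090000, -0.596281) = -1.437037
  k3 = f(0.090000, -0.619333) = -1.492593
  k4 = f(0.180000, -0.758667) = -1.828387
  y ← -0.490000 + (0.18/6)·(k1 + 2k2 + 2k3 + k4) = -0.756056
x=0.180000, y=-0.756056:
  k1 = f(0.180000, -0.756056) = -1.822096
  k2 = f(0.270000, -0.920045) = -2.217309
  k3 = f(0.270000, -0.955614) = -2.303030
  k4 = f(0.360000, -1.170602) = -2.821151
  y ← -0.756056 + (0.18/6)·(k1 + 2k2 + 2k3 + k4) = -1.166574
y(0.36) ≈ -1.1666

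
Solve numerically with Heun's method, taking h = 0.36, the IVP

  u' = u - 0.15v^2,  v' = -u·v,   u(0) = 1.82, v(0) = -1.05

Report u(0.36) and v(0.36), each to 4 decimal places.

Heun on (u,v): k1 = f(s_n, state_n); k2 = f(s_n + h, state_n + h·k1); state_{n+1} = state_n + (h/2)·(k1 + k2).
0.000000: (1.820000, -1.050000)
  k1 = (1.654625, 1.911000)
  predictor → (2.415665, -0.362040)
  k2 = (2.396004, 0.874567)
  → (2.549113, -0.548598)
(u(0.36), v(0.36)) ≈ (2.5491, -0.5486)

2.5491, -0.5486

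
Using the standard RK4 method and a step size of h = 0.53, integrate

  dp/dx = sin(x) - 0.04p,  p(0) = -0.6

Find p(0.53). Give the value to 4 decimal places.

RK4: k1 = f(x_n, p_n); k2 = f(x_n + h/2, p_n + (h/2)·k1); k3 = f(x_n + h/2, p_n + (h/2)·k2); k4 = f(x_n + h, p_n + h·k3); p_{n+1} = p_n + (h/6)·(k1 + 2k2 + 2k3 + k4).
x=0.000000, p=-0.600000:
  k1 = f(0.000000, -0.600000) = 0.024000
  k2 = f(0.265000, -0.593640) = 0.285655
  k3 = f(0.265000, -0.524301) = 0.282881
  k4 = f(0.530000, -0.450073) = 0.523536
  p ← -0.600000 + (0.53/6)·(k1 + 2k2 + 2k3 + k4) = -0.451193
p(0.53) ≈ -0.4512

-0.4512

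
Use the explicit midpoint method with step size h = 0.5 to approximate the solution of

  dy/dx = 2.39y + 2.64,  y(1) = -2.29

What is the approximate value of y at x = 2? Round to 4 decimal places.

Midpoint: k1 = f(x_n, y_n); k2 = f(x_n + h/2, y_n + (h/2)·k1); y_{n+1} = y_n + h·k2.
x=1.000000, y=-2.290000:
  k1 = f(1.000000, -2.290000) = -2.833100
  k2 = f(1.250000, -2.998275) = -4.525877
  y ← -2.290000 + 0.5·(-4.525877) = -4.552939
x=1.500000, y=-4.552939:
  k1 = f(1.500000, -4.552939) = -8.241523
  k2 = f(1.750000, -6.613319) = -13.165833
  y ← -4.552939 + 0.5·(-13.165833) = -11.135855
y(2) ≈ -11.1359

-11.1359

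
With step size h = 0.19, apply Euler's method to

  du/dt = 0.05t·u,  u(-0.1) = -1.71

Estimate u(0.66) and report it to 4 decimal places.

-1.7220

Euler: u_{n+1} = u_n + h·f(t_n, u_n).
t=-0.100000, u=-1.710000: f=0.008550 → u ← -1.710000 + 0.19·0.008550 = -1.708376
t=0.090000, u=-1.708376: f=-0.007688 → u ← -1.708376 + 0.19·(-0.007688) = -1.709836
t=0.280000, u=-1.709836: f=-0.023938 → u ← -1.709836 + 0.19·(-0.023938) = -1.714384
t=0.470000, u=-1.714384: f=-0.040288 → u ← -1.714384 + 0.19·(-0.040288) = -1.722039
u(0.66) ≈ -1.7220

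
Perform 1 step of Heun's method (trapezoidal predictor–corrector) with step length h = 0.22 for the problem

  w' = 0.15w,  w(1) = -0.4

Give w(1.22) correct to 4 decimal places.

-0.4134

Heun: k1 = f(x_n, w_n); k2 = f(x_n + h, w_n + h·k1); w_{n+1} = w_n + (h/2)·(k1 + k2).
x=1.000000, w=-0.400000:
  k1 = f(1.000000, -0.400000) = -0.060000
  k2 = f(1.220000, -0.413200) = -0.061980
  w ← -0.400000 + (0.22/2)·(-0.060000 + (-0.061980)) = -0.413418
w(1.22) ≈ -0.4134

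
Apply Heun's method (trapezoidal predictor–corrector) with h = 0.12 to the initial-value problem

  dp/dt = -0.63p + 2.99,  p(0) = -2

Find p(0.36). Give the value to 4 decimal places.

Heun: k1 = f(t_n, p_n); k2 = f(t_n + h, p_n + h·k1); p_{n+1} = p_n + (h/2)·(k1 + k2).
t=0.000000, p=-2.000000:
  k1 = f(0.000000, -2.000000) = 4.250000
  k2 = f(0.120000, -1.490000) = 3.928700
  p ← -2.000000 + (0.12/2)·(4.250000 + 3.928700) = -1.509278
t=0.120000, p=-1.509278:
  k1 = f(0.120000, -1.509278) = 3.940845
  k2 = f(0.240000, -1.036377) = 3.642917
  p ← -1.509278 + (0.12/2)·(3.940845 + 3.642917) = -1.054252
t=0.240000, p=-1.054252:
  k1 = f(0.240000, -1.054252) = 3.654179
  k2 = f(0.360000, -0.615751) = 3.377923
  p ← -1.054252 + (0.12/2)·(3.654179 + 3.377923) = -0.632326
p(0.36) ≈ -0.6323

-0.6323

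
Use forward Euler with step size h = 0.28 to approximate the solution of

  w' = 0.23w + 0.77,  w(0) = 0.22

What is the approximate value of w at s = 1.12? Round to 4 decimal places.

1.2317

Euler: w_{n+1} = w_n + h·f(s_n, w_n).
s=0.000000, w=0.220000: f=0.820600 → w ← 0.220000 + 0.28·0.820600 = 0.449768
s=0.280000, w=0.449768: f=0.873447 → w ← 0.449768 + 0.28·0.873447 = 0.694333
s=0.560000, w=0.694333: f=0.929697 → w ← 0.694333 + 0.28·0.929697 = 0.954648
s=0.840000, w=0.954648: f=0.989569 → w ← 0.954648 + 0.28·0.989569 = 1.231727
w(1.12) ≈ 1.2317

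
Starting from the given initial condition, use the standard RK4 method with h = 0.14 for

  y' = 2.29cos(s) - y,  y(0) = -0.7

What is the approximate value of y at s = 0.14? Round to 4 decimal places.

-0.3104

RK4: k1 = f(s_n, y_n); k2 = f(s_n + h/2, y_n + (h/2)·k1); k3 = f(s_n + h/2, y_n + (h/2)·k2); k4 = f(s_n + h, y_n + h·k3); y_{n+1} = y_n + (h/6)·(k1 + 2k2 + 2k3 + k4).
s=0.000000, y=-0.700000:
  k1 = f(0.000000, -0.700000) = 2.990000
  k2 = f(0.070000, -0.490700) = 2.775092
  k3 = f(0.070000, -0.505744) = 2.790135
  k4 = f(0.140000, -0.309381) = 2.576976
  y ← -0.700000 + (0.14/6)·(k1 + 2k2 + 2k3 + k4) = -0.310393
y(0.14) ≈ -0.3104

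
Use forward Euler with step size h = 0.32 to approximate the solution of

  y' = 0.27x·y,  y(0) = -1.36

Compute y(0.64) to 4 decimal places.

Euler: y_{n+1} = y_n + h·f(x_n, y_n).
x=0.000000, y=-1.360000: f=0.000000 → y ← -1.360000 + 0.32·0.000000 = -1.360000
x=0.320000, y=-1.360000: f=-0.117504 → y ← -1.360000 + 0.32·(-0.117504) = -1.397601
y(0.64) ≈ -1.3976

-1.3976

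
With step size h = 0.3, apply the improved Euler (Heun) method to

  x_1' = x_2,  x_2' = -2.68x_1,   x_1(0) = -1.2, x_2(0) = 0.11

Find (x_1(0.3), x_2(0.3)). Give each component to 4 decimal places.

-1.0223, 1.0615

Heun on (x_1,x_2): k1 = f(t_n, state_n); k2 = f(t_n + h, state_n + h·k1); state_{n+1} = state_n + (h/2)·(k1 + k2).
0.000000: (-1.200000, 0.110000)
  k1 = (0.110000, 3.216000)
  predictor → (-1.167000, 1.074800)
  k2 = (1.074800, 3.127560)
  → (-1.022280, 1.061534)
(x_1(0.3), x_2(0.3)) ≈ (-1.0223, 1.0615)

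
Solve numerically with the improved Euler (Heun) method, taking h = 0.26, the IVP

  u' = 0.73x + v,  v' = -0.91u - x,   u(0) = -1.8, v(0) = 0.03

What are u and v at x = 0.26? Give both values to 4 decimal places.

Heun on (u,v): k1 = f(x_n, state_n); k2 = f(x_n + h, state_n + h·k1); state_{n+1} = state_n + (h/2)·(k1 + k2).
0.000000: (-1.800000, 0.030000)
  k1 = (0.030000, 1.638000)
  predictor → (-1.792200, 0.455880)
  k2 = (0.645680, 1.370902)
  → (-1.712162, 0.421157)
(u(0.26), v(0.26)) ≈ (-1.7122, 0.4212)

-1.7122, 0.4212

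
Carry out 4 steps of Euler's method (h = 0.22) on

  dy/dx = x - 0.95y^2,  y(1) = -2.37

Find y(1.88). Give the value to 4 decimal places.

-36.2764

Euler: y_{n+1} = y_n + h·f(x_n, y_n).
x=1.000000, y=-2.370000: f=-4.336055 → y ← -2.370000 + 0.22·(-4.336055) = -3.323932
x=1.220000, y=-3.323932: f=-9.276098 → y ← -3.323932 + 0.22·(-9.276098) = -5.364674
x=1.440000, y=-5.364674: f=-25.900738 → y ← -5.364674 + 0.22·(-25.900738) = -11.062836
x=1.660000, y=-11.062836: f=-114.607026 → y ← -11.062836 + 0.22·(-114.607026) = -36.276382
y(1.88) ≈ -36.2764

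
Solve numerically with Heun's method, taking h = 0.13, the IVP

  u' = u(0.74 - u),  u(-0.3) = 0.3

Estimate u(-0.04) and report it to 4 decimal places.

Heun: k1 = f(x_n, u_n); k2 = f(x_n + h, u_n + h·k1); u_{n+1} = u_n + (h/2)·(k1 + k2).
x=-0.300000, u=0.300000:
  k1 = f(-0.300000, 0.300000) = 0.132000
  k2 = f(-0.170000, 0.317160) = 0.134108
  u ← 0.300000 + (0.13/2)·(0.132000 + 0.134108) = 0.317297
x=-0.170000, u=0.317297:
  k1 = f(-0.170000, 0.317297) = 0.134122
  k2 = f(-0.040000, 0.334733) = 0.135656
  u ← 0.317297 + (0.13/2)·(0.134122 + 0.135656) = 0.334833
u(-0.04) ≈ 0.3348

0.3348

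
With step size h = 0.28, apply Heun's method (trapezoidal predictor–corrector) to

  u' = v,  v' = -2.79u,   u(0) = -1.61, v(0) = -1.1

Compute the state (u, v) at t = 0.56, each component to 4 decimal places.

Heun on (u,v): k1 = f(t_n, state_n); k2 = f(t_n + h, state_n + h·k1); state_{n+1} = state_n + (h/2)·(k1 + k2).
0.000000: (-1.610000, -1.100000)
  k1 = (-1.100000, 4.491900)
  predictor → (-1.918000, 0.157732)
  k2 = (0.157732, 5.351220)
  → (-1.741918, 0.278037)
0.280000: (-1.741918, 0.278037)
  k1 = (0.278037, 4.859950)
  predictor → (-1.664067, 1.638823)
  k2 = (1.638823, 4.642748)
  → (-1.473557, 1.608414)
(u(0.56), v(0.56)) ≈ (-1.4736, 1.6084)

-1.4736, 1.6084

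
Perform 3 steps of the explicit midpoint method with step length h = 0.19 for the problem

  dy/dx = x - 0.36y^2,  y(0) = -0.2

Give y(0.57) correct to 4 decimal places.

Midpoint: k1 = f(x_n, y_n); k2 = f(x_n + h/2, y_n + (h/2)·k1); y_{n+1} = y_n + h·k2.
x=0.000000, y=-0.200000:
  k1 = f(0.000000, -0.200000) = -0.014400
  k2 = f(0.095000, -0.201368) = 0.080402
  y ← -0.200000 + 0.19·0.080402 = -0.184724
x=0.190000, y=-0.184724:
  k1 = f(0.190000, -0.184724) = 0.177716
  k2 = f(0.285000, -0.167841) = 0.274859
  y ← -0.184724 + 0.19·0.274859 = -0.132500
x=0.380000, y=-0.132500:
  k1 = f(0.380000, -0.132500) = 0.373680
  k2 = f(0.475000, -0.097001) = 0.471613
  y ← -0.132500 + 0.19·0.471613 = -0.042894
y(0.57) ≈ -0.0429

-0.0429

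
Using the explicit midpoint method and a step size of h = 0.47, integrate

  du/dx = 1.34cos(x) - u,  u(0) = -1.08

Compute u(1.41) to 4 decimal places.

Midpoint: k1 = f(x_n, u_n); k2 = f(x_n + h/2, u_n + (h/2)·k1); u_{n+1} = u_n + h·k2.
x=0.000000, u=-1.080000:
  k1 = f(0.000000, -1.080000) = 2.420000
  k2 = f(0.235000, -0.511300) = 1.814469
  u ← -1.080000 + 0.47·1.814469 = -0.227199
x=0.470000, u=-0.227199:
  k1 = f(0.470000, -0.227199) = 1.421901
  k2 = f(0.705000, 0.106947) = 0.913612
  u ← -0.227199 + 0.47·0.913612 = 0.202198
x=0.940000, u=0.202198:
  k1 = f(0.940000, 0.202198) = 0.588118
  k2 = f(1.175000, 0.340406) = 0.176222
  u ← 0.202198 + 0.47·0.176222 = 0.285023
u(1.41) ≈ 0.2850

0.2850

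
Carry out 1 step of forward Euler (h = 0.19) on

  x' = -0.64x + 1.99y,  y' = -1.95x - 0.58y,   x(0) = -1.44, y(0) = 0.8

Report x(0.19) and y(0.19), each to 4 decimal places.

-0.9624, 1.2454

Euler on (x,y): x_{n+1} = x_n + h·x', y_{n+1} = y_n + h·y'.
0.000000: (-1.440000, 0.800000); f=(2.513600, 2.344000) → (-0.962416, 1.245360)
(x(0.19), y(0.19)) ≈ (-0.9624, 1.2454)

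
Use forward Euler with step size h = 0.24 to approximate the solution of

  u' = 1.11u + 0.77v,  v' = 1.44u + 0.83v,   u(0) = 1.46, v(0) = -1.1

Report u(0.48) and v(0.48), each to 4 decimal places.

Euler on (u,v): u_{n+1} = u_n + h·u', v_{n+1} = v_n + h·v'.
0.000000: (1.460000, -1.100000); f=(0.773600, 1.189400) → (1.645664, -0.814544)
0.240000: (1.645664, -0.814544); f=(1.199488, 1.693685) → (1.933541, -0.408060)
(u(0.48), v(0.48)) ≈ (1.9335, -0.4081)

1.9335, -0.4081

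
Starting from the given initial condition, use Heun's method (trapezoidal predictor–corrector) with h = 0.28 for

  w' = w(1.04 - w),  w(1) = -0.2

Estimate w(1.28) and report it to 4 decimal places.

-0.2841

Heun: k1 = f(x_n, w_n); k2 = f(x_n + h, w_n + h·k1); w_{n+1} = w_n + (h/2)·(k1 + k2).
x=1.000000, w=-0.200000:
  k1 = f(1.000000, -0.200000) = -0.248000
  k2 = f(1.280000, -0.269440) = -0.352816
  w ← -0.200000 + (0.28/2)·(-0.248000 + (-0.352816)) = -0.284114
w(1.28) ≈ -0.2841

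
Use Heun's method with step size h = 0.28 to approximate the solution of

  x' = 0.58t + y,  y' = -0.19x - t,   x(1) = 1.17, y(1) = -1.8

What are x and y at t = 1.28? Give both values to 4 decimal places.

Heun on (x,y): k1 = f(t_n, state_n); k2 = f(t_n + h, state_n + h·k1); state_{n+1} = state_n + (h/2)·(k1 + k2).
1.000000: (1.170000, -1.800000)
  k1 = (-1.220000, -1.222300)
  predictor → (0.828400, -2.142244)
  k2 = (-1.399844, -1.437396)
  → (0.803222, -2.172357)
(x(1.28), y(1.28)) ≈ (0.8032, -2.1724)

0.8032, -2.1724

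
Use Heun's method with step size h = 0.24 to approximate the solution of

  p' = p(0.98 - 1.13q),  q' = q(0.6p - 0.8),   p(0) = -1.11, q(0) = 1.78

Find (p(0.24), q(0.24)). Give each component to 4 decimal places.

Heun on (p,q): k1 = f(x_n, state_n); k2 = f(x_n + h, state_n + h·k1); state_{n+1} = state_n + (h/2)·(k1 + k2).
0.000000: (-1.110000, 1.780000)
  k1 = (1.144854, -2.609480)
  predictor → (-0.835235, 1.153725)
  k2 = (0.270373, -1.501159)
  → (-0.940173, 1.286723)
(p(0.24), q(0.24)) ≈ (-0.9402, 1.2867)

-0.9402, 1.2867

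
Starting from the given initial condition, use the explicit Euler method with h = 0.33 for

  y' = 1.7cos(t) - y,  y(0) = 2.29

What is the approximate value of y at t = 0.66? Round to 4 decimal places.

1.9346

Euler: y_{n+1} = y_n + h·f(t_n, y_n).
t=0.000000, y=2.290000: f=-0.590000 → y ← 2.290000 + 0.33·(-0.590000) = 2.095300
t=0.330000, y=2.095300: f=-0.487028 → y ← 2.095300 + 0.33·(-0.487028) = 1.934581
y(0.66) ≈ 1.9346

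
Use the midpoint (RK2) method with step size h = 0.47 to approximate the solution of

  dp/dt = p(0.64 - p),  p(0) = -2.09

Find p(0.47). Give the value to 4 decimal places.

-8.6542

Midpoint: k1 = f(t_n, p_n); k2 = f(t_n + h/2, p_n + (h/2)·k1); p_{n+1} = p_n + h·k2.
t=0.000000, p=-2.090000:
  k1 = f(0.000000, -2.090000) = -5.705700
  k2 = f(0.235000, -3.430839) = -13.966397
  p ← -2.090000 + 0.47·(-13.966397) = -8.654207
p(0.47) ≈ -8.6542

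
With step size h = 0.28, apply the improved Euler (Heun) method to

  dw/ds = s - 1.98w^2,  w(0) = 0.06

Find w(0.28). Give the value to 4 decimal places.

0.0973

Heun: k1 = f(s_n, w_n); k2 = f(s_n + h, w_n + h·k1); w_{n+1} = w_n + (h/2)·(k1 + k2).
s=0.000000, w=0.060000:
  k1 = f(0.000000, 0.060000) = -0.007128
  k2 = f(0.280000, 0.058004) = 0.273338
  w ← 0.060000 + (0.28/2)·(-0.007128 + 0.273338) = 0.097269
w(0.28) ≈ 0.0973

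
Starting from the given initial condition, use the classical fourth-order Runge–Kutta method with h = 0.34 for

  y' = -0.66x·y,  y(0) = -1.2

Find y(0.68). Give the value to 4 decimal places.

RK4: k1 = f(x_n, y_n); k2 = f(x_n + h/2, y_n + (h/2)·k1); k3 = f(x_n + h/2, y_n + (h/2)·k2); k4 = f(x_n + h, y_n + h·k3); y_{n+1} = y_n + (h/6)·(k1 + 2k2 + 2k3 + k4).
x=0.000000, y=-1.200000:
  k1 = f(0.000000, -1.200000) = 0.000000
  k2 = f(0.170000, -1.200000) = 0.134640
  k3 = f(0.170000, -1.177111) = 0.132072
  k4 = f(0.340000, -1.155096) = 0.259203
  y ← -1.200000 + (0.34/6)·(k1 + 2k2 + 2k3 + k4) = -1.155084
x=0.340000, y=-1.155084:
  k1 = f(0.340000, -1.155084) = 0.259201
  k2 = f(0.510000, -1.111020) = 0.373969
  k3 = f(0.510000, -1.091510) = 0.367402
  k4 = f(0.680000, -1.030168) = 0.462339
  y ← -1.155084 + (0.34/6)·(k1 + 2k2 + 2k3 + k4) = -1.030175
y(0.68) ≈ -1.0302

-1.0302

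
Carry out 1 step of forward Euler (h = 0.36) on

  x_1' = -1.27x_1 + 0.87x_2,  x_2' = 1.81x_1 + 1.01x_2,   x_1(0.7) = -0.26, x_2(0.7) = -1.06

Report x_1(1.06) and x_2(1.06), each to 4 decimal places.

Euler on (x_1,x_2): x_1_{n+1} = x_1_n + h·x_1', x_2_{n+1} = x_2_n + h·x_2'.
0.700000: (-0.260000, -1.060000); f=(-0.592000, -1.541200) → (-0.473120, -1.614832)
(x_1(1.06), x_2(1.06)) ≈ (-0.4731, -1.6148)

-0.4731, -1.6148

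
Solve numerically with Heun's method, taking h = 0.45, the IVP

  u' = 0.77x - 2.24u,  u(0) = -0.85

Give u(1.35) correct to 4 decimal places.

0.2235

Heun: k1 = f(x_n, u_n); k2 = f(x_n + h, u_n + h·k1); u_{n+1} = u_n + (h/2)·(k1 + k2).
x=0.000000, u=-0.850000:
  k1 = f(0.000000, -0.850000) = 1.904000
  k2 = f(0.450000, 0.006800) = 0.331268
  u ← -0.850000 + (0.45/2)·(1.904000 + 0.331268) = -0.347065
x=0.450000, u=-0.347065:
  k1 = f(0.450000, -0.347065) = 1.123925
  k2 = f(0.900000, 0.158702) = 0.337509
  u ← -0.347065 + (0.45/2)·(1.123925 + 0.337509) = -0.018242
x=0.900000, u=-0.018242:
  k1 = f(0.900000, -0.018242) = 0.733862
  k2 = f(1.350000, 0.311996) = 0.340629
  u ← -0.018242 + (0.45/2)·(0.733862 + 0.340629) = 0.223518
u(1.35) ≈ 0.2235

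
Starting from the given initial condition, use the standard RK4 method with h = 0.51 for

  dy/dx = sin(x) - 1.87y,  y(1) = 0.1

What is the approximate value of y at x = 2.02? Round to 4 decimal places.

0.4500

RK4: k1 = f(x_n, y_n); k2 = f(x_n + h/2, y_n + (h/2)·k1); k3 = f(x_n + h/2, y_n + (h/2)·k2); k4 = f(x_n + h, y_n + h·k3); y_{n+1} = y_n + (h/6)·(k1 + 2k2 + 2k3 + k4).
x=1.000000, y=0.100000:
  k1 = f(1.000000, 0.100000) = 0.654471
  k2 = f(1.255000, 0.266890) = 0.451465
  k3 = f(1.255000, 0.215124) = 0.548268
  k4 = f(1.510000, 0.379617) = 0.288269
  y ← 0.100000 + (0.51/6)·(k1 + 2k2 + 2k3 + k4) = 0.350088
x=1.510000, y=0.350088:
  k1 = f(1.510000, 0.350088) = 0.343489
  k2 = f(1.765000, 0.437677) = 0.162745
  k3 = f(1.765000, 0.391588) = 0.248933
  k4 = f(2.020000, 0.477043) = 0.008722
  y ← 0.350088 + (0.51/6)·(k1 + 2k2 + 2k3 + k4) = 0.450011
y(2.02) ≈ 0.4500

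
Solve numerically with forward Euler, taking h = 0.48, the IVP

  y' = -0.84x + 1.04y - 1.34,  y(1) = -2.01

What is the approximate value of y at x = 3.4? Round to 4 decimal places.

-32.1686

Euler: y_{n+1} = y_n + h·f(x_n, y_n).
x=1.000000, y=-2.010000: f=-4.270400 → y ← -2.010000 + 0.48·(-4.270400) = -4.059792
x=1.480000, y=-4.059792: f=-6.805384 → y ← -4.059792 + 0.48·(-6.805384) = -7.326376
x=1.960000, y=-7.326376: f=-10.605831 → y ← -7.326376 + 0.48·(-10.605831) = -12.417175
x=2.440000, y=-12.417175: f=-16.303462 → y ← -12.417175 + 0.48·(-16.303462) = -20.242837
x=2.920000, y=-20.242837: f=-24.845350 → y ← -20.242837 + 0.48·(-24.845350) = -32.168605
y(3.4) ≈ -32.1686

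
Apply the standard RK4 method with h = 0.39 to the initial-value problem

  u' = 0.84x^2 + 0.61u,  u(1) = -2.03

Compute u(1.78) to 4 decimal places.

RK4: k1 = f(x_n, u_n); k2 = f(x_n + h/2, u_n + (h/2)·k1); k3 = f(x_n + h/2, u_n + (h/2)·k2); k4 = f(x_n + h, u_n + h·k3); u_{n+1} = u_n + (h/6)·(k1 + 2k2 + 2k3 + k4).
x=1.000000, u=-2.030000:
  k1 = f(1.000000, -2.030000) = -0.398300
  k2 = f(1.195000, -2.107668) = -0.086137
  k3 = f(1.195000, -2.046797) = -0.049005
  k4 = f(1.390000, -2.049112) = 0.373006
  u ← -2.030000 + (0.39/6)·(k1 + 2k2 + 2k3 + k4) = -2.049213
x=1.390000, u=-2.049213:
  k1 = f(1.390000, -2.049213) = 0.372944
  k2 = f(1.585000, -1.976488) = 0.904611
  k3 = f(1.585000, -1.872813) = 0.967853
  k4 = f(1.780000, -1.671750) = 1.641689
  u ← -2.049213 + (0.39/6)·(k1 + 2k2 + 2k3 + k4) = -1.674841
u(1.78) ≈ -1.6748

-1.6748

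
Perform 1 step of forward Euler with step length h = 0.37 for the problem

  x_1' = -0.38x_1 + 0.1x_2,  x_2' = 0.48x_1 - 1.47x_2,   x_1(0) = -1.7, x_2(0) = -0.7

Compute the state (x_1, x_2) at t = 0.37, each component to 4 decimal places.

-1.4869, -0.6212

Euler on (x_1,x_2): x_1_{n+1} = x_1_n + h·x_1', x_2_{n+1} = x_2_n + h·x_2'.
0.000000: (-1.700000, -0.700000); f=(0.576000, 0.213000) → (-1.486880, -0.621190)
(x_1(0.37), x_2(0.37)) ≈ (-1.4869, -0.6212)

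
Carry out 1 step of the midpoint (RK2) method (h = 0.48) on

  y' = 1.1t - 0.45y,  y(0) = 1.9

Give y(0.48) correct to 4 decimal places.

1.6606

Midpoint: k1 = f(t_n, y_n); k2 = f(t_n + h/2, y_n + (h/2)·k1); y_{n+1} = y_n + h·k2.
t=0.000000, y=1.900000:
  k1 = f(0.000000, 1.900000) = -0.855000
  k2 = f(0.240000, 1.694800) = -0.498660
  y ← 1.900000 + 0.48·(-0.498660) = 1.660643
y(0.48) ≈ 1.6606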